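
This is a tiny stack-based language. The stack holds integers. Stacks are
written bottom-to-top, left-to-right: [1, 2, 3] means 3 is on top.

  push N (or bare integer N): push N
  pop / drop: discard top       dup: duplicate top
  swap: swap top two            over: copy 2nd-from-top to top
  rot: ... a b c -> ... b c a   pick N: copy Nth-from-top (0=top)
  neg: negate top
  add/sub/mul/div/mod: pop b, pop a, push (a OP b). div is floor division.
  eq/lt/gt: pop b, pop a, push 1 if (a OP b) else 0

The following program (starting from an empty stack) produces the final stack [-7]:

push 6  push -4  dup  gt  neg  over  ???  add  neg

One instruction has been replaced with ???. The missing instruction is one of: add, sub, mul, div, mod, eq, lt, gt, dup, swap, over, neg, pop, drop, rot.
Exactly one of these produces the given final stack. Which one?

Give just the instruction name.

Stack before ???: [6, 0, 6]
Stack after ???:  [6, 1]
The instruction that transforms [6, 0, 6] -> [6, 1] is: lt

Answer: lt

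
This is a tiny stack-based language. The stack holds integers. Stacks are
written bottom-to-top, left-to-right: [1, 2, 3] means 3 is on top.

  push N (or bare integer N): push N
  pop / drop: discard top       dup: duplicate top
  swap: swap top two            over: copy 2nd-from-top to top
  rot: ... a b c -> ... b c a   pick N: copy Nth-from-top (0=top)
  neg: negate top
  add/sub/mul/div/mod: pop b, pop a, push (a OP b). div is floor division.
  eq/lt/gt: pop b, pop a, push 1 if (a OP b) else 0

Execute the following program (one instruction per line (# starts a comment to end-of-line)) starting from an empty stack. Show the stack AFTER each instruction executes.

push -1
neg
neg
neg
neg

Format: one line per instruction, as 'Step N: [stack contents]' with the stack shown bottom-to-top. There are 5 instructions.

Step 1: [-1]
Step 2: [1]
Step 3: [-1]
Step 4: [1]
Step 5: [-1]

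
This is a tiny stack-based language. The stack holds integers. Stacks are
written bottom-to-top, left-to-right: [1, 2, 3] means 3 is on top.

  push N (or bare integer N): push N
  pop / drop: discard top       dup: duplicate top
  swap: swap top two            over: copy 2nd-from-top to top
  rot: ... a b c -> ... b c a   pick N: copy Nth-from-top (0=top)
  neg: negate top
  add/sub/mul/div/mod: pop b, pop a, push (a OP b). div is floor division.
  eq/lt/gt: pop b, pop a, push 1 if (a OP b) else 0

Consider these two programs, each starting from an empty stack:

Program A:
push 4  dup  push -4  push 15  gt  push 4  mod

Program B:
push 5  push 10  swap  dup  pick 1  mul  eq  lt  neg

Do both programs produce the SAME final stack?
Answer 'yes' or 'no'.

Program A trace:
  After 'push 4': [4]
  After 'dup': [4, 4]
  After 'push -4': [4, 4, -4]
  After 'push 15': [4, 4, -4, 15]
  After 'gt': [4, 4, 0]
  After 'push 4': [4, 4, 0, 4]
  After 'mod': [4, 4, 0]
Program A final stack: [4, 4, 0]

Program B trace:
  After 'push 5': [5]
  After 'push 10': [5, 10]
  After 'swap': [10, 5]
  After 'dup': [10, 5, 5]
  After 'pick 1': [10, 5, 5, 5]
  After 'mul': [10, 5, 25]
  After 'eq': [10, 0]
  After 'lt': [0]
  After 'neg': [0]
Program B final stack: [0]
Same: no

Answer: no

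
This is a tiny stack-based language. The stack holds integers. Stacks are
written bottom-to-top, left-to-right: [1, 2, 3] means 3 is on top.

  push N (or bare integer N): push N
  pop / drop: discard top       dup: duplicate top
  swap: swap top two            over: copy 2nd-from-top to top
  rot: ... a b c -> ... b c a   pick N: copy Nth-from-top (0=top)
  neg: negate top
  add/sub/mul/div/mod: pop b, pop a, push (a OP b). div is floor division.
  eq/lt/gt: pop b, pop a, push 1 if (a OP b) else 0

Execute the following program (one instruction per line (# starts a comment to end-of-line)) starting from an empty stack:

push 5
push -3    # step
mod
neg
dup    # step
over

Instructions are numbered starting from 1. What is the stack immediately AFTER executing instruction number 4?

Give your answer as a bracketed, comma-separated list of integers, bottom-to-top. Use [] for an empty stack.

Answer: [1]

Derivation:
Step 1 ('push 5'): [5]
Step 2 ('push -3'): [5, -3]
Step 3 ('mod'): [-1]
Step 4 ('neg'): [1]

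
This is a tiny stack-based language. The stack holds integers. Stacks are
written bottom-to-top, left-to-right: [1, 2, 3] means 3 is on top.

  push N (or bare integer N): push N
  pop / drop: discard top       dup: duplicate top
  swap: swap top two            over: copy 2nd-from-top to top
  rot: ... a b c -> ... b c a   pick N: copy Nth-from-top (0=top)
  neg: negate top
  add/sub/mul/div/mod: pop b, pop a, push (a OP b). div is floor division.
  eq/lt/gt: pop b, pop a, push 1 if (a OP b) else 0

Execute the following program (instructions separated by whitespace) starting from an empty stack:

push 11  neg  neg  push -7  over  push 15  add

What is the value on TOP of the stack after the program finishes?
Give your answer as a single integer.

After 'push 11': [11]
After 'neg': [-11]
After 'neg': [11]
After 'push -7': [11, -7]
After 'over': [11, -7, 11]
After 'push 15': [11, -7, 11, 15]
After 'add': [11, -7, 26]

Answer: 26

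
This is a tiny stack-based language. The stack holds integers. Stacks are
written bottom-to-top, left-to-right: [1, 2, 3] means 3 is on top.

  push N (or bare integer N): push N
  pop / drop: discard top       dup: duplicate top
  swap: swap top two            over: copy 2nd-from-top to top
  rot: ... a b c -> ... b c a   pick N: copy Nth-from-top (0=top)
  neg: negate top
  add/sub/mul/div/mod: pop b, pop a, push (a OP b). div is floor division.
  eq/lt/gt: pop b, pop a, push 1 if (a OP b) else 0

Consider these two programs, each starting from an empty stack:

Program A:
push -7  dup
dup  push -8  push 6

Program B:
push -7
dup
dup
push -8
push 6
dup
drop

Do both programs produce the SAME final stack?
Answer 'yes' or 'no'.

Program A trace:
  After 'push -7': [-7]
  After 'dup': [-7, -7]
  After 'dup': [-7, -7, -7]
  After 'push -8': [-7, -7, -7, -8]
  After 'push 6': [-7, -7, -7, -8, 6]
Program A final stack: [-7, -7, -7, -8, 6]

Program B trace:
  After 'push -7': [-7]
  After 'dup': [-7, -7]
  After 'dup': [-7, -7, -7]
  After 'push -8': [-7, -7, -7, -8]
  After 'push 6': [-7, -7, -7, -8, 6]
  After 'dup': [-7, -7, -7, -8, 6, 6]
  After 'drop': [-7, -7, -7, -8, 6]
Program B final stack: [-7, -7, -7, -8, 6]
Same: yes

Answer: yes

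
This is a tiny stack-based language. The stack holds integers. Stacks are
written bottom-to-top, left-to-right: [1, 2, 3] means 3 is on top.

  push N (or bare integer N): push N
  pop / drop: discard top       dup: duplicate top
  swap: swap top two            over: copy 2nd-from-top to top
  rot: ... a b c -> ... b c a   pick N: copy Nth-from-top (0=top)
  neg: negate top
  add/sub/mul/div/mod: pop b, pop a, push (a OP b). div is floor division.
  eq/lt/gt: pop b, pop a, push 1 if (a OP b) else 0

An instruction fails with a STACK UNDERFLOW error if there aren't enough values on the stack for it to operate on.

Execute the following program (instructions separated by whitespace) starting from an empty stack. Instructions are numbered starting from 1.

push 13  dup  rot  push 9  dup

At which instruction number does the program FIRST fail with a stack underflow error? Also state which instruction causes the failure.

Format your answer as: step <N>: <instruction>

Answer: step 3: rot

Derivation:
Step 1 ('push 13'): stack = [13], depth = 1
Step 2 ('dup'): stack = [13, 13], depth = 2
Step 3 ('rot'): needs 3 value(s) but depth is 2 — STACK UNDERFLOW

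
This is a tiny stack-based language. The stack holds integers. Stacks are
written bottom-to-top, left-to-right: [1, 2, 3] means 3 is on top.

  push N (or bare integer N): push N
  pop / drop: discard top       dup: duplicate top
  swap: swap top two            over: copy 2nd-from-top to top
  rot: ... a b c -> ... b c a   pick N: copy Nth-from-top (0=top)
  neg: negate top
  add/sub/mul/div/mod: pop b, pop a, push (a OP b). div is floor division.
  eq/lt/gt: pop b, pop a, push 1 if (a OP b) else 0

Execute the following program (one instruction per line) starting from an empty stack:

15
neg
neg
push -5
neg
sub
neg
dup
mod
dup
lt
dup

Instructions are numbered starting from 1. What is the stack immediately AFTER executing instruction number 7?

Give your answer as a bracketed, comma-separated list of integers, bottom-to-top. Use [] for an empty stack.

Step 1 ('15'): [15]
Step 2 ('neg'): [-15]
Step 3 ('neg'): [15]
Step 4 ('push -5'): [15, -5]
Step 5 ('neg'): [15, 5]
Step 6 ('sub'): [10]
Step 7 ('neg'): [-10]

Answer: [-10]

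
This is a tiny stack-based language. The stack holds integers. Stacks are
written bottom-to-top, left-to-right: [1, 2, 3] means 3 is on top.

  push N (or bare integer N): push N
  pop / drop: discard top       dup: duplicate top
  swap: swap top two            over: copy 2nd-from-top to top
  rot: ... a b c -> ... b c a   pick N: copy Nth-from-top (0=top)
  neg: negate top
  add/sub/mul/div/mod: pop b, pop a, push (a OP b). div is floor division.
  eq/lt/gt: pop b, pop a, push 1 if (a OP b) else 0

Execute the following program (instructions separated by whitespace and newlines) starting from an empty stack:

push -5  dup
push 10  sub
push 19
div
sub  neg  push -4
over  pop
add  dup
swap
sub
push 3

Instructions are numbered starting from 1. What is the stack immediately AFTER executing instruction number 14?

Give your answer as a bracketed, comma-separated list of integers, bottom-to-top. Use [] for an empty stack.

Answer: [0, 0]

Derivation:
Step 1 ('push -5'): [-5]
Step 2 ('dup'): [-5, -5]
Step 3 ('push 10'): [-5, -5, 10]
Step 4 ('sub'): [-5, -15]
Step 5 ('push 19'): [-5, -15, 19]
Step 6 ('div'): [-5, -1]
Step 7 ('sub'): [-4]
Step 8 ('neg'): [4]
Step 9 ('push -4'): [4, -4]
Step 10 ('over'): [4, -4, 4]
Step 11 ('pop'): [4, -4]
Step 12 ('add'): [0]
Step 13 ('dup'): [0, 0]
Step 14 ('swap'): [0, 0]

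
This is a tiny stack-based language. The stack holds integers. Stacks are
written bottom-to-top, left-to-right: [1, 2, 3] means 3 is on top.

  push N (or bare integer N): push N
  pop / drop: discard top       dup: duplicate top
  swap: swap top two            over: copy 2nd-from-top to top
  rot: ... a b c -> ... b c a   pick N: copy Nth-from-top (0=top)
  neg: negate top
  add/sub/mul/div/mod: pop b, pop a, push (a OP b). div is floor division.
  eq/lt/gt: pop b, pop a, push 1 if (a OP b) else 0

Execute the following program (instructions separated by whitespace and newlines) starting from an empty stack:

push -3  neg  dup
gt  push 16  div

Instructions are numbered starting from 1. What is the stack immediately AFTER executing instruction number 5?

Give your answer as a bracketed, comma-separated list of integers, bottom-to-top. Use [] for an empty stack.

Step 1 ('push -3'): [-3]
Step 2 ('neg'): [3]
Step 3 ('dup'): [3, 3]
Step 4 ('gt'): [0]
Step 5 ('push 16'): [0, 16]

Answer: [0, 16]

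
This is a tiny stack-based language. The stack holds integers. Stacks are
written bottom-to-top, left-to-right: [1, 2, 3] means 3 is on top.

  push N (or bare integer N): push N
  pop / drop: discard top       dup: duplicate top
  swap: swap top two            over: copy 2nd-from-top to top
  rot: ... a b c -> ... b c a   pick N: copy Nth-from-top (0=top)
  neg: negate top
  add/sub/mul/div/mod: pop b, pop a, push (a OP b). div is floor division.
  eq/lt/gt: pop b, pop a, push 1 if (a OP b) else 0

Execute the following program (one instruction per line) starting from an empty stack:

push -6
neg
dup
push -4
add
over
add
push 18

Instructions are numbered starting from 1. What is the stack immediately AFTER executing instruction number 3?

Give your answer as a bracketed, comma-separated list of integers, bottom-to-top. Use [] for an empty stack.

Step 1 ('push -6'): [-6]
Step 2 ('neg'): [6]
Step 3 ('dup'): [6, 6]

Answer: [6, 6]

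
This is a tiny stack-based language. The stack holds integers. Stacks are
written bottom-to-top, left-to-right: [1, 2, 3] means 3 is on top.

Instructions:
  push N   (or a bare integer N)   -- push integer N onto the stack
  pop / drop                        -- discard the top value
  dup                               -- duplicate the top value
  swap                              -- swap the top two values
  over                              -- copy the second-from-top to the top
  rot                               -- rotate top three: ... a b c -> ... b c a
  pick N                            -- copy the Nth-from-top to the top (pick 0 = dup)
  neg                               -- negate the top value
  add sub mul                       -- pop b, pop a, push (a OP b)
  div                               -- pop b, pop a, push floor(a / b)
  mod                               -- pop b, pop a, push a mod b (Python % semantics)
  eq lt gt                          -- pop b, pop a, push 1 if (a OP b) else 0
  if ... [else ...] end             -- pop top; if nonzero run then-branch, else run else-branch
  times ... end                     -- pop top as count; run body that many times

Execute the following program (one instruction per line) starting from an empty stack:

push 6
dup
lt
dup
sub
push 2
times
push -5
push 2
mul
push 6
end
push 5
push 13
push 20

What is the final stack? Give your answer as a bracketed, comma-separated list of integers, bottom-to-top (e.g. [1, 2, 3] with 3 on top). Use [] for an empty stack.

After 'push 6': [6]
After 'dup': [6, 6]
After 'lt': [0]
After 'dup': [0, 0]
After 'sub': [0]
After 'push 2': [0, 2]
After 'times': [0]
After 'push -5': [0, -5]
After 'push 2': [0, -5, 2]
After 'mul': [0, -10]
After 'push 6': [0, -10, 6]
After 'push -5': [0, -10, 6, -5]
After 'push 2': [0, -10, 6, -5, 2]
After 'mul': [0, -10, 6, -10]
After 'push 6': [0, -10, 6, -10, 6]
After 'push 5': [0, -10, 6, -10, 6, 5]
After 'push 13': [0, -10, 6, -10, 6, 5, 13]
After 'push 20': [0, -10, 6, -10, 6, 5, 13, 20]

Answer: [0, -10, 6, -10, 6, 5, 13, 20]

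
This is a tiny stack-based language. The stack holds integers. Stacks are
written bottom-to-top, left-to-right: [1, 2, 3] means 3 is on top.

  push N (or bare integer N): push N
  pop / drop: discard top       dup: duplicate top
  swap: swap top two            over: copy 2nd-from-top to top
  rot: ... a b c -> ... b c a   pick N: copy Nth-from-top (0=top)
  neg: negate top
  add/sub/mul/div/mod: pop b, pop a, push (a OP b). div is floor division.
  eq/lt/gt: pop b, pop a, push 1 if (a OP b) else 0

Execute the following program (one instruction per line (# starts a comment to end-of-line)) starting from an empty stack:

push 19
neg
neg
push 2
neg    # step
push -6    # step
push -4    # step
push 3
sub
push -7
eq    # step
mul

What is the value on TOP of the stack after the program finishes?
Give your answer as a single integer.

Answer: -6

Derivation:
After 'push 19': [19]
After 'neg': [-19]
After 'neg': [19]
After 'push 2': [19, 2]
After 'neg': [19, -2]
After 'push -6': [19, -2, -6]
After 'push -4': [19, -2, -6, -4]
After 'push 3': [19, -2, -6, -4, 3]
After 'sub': [19, -2, -6, -7]
After 'push -7': [19, -2, -6, -7, -7]
After 'eq': [19, -2, -6, 1]
After 'mul': [19, -2, -6]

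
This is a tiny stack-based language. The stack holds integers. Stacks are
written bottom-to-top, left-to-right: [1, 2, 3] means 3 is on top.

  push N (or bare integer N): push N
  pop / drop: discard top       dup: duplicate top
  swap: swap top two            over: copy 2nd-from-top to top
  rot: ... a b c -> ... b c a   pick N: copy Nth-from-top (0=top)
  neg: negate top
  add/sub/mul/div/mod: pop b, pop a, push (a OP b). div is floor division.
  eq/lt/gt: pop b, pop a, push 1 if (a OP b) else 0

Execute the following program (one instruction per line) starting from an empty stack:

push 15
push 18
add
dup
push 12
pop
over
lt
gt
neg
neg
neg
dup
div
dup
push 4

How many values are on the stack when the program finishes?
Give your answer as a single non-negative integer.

After 'push 15': stack = [15] (depth 1)
After 'push 18': stack = [15, 18] (depth 2)
After 'add': stack = [33] (depth 1)
After 'dup': stack = [33, 33] (depth 2)
After 'push 12': stack = [33, 33, 12] (depth 3)
After 'pop': stack = [33, 33] (depth 2)
After 'over': stack = [33, 33, 33] (depth 3)
After 'lt': stack = [33, 0] (depth 2)
After 'gt': stack = [1] (depth 1)
After 'neg': stack = [-1] (depth 1)
After 'neg': stack = [1] (depth 1)
After 'neg': stack = [-1] (depth 1)
After 'dup': stack = [-1, -1] (depth 2)
After 'div': stack = [1] (depth 1)
After 'dup': stack = [1, 1] (depth 2)
After 'push 4': stack = [1, 1, 4] (depth 3)

Answer: 3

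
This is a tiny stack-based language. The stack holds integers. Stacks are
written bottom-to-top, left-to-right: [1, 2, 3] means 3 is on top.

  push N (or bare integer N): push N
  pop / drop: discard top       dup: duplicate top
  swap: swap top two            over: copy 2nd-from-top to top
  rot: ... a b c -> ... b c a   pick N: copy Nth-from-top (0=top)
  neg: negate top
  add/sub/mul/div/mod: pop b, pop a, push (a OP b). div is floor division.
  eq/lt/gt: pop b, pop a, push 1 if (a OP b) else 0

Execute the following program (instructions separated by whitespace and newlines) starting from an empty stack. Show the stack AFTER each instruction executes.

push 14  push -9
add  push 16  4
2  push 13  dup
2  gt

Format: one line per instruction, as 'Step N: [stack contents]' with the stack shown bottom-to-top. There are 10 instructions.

Step 1: [14]
Step 2: [14, -9]
Step 3: [5]
Step 4: [5, 16]
Step 5: [5, 16, 4]
Step 6: [5, 16, 4, 2]
Step 7: [5, 16, 4, 2, 13]
Step 8: [5, 16, 4, 2, 13, 13]
Step 9: [5, 16, 4, 2, 13, 13, 2]
Step 10: [5, 16, 4, 2, 13, 1]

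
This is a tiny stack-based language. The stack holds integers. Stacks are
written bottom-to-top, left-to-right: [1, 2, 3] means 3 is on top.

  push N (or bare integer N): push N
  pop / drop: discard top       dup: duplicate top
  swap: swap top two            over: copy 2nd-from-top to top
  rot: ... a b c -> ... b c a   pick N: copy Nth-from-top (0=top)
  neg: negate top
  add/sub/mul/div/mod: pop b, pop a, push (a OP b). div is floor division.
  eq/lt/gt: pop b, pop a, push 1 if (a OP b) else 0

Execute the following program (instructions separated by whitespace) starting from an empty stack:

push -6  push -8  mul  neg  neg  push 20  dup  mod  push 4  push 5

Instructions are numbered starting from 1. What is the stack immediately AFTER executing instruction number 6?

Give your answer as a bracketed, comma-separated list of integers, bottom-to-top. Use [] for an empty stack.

Answer: [48, 20]

Derivation:
Step 1 ('push -6'): [-6]
Step 2 ('push -8'): [-6, -8]
Step 3 ('mul'): [48]
Step 4 ('neg'): [-48]
Step 5 ('neg'): [48]
Step 6 ('push 20'): [48, 20]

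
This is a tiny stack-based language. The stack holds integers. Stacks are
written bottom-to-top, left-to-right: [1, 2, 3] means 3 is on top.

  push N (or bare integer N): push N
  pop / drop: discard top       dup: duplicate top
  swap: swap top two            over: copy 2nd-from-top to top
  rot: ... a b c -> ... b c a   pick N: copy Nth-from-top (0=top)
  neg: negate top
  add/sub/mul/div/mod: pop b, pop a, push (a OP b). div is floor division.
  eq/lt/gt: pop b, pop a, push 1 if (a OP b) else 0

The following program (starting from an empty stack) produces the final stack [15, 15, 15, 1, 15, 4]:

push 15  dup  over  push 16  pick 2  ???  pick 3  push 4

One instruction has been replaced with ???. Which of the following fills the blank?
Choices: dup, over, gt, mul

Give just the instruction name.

Stack before ???: [15, 15, 15, 16, 15]
Stack after ???:  [15, 15, 15, 1]
Checking each choice:
  dup: produces [15, 15, 15, 16, 15, 15, 15, 4]
  over: produces [15, 15, 15, 16, 15, 16, 15, 4]
  gt: MATCH
  mul: produces [15, 15, 15, 240, 15, 4]


Answer: gt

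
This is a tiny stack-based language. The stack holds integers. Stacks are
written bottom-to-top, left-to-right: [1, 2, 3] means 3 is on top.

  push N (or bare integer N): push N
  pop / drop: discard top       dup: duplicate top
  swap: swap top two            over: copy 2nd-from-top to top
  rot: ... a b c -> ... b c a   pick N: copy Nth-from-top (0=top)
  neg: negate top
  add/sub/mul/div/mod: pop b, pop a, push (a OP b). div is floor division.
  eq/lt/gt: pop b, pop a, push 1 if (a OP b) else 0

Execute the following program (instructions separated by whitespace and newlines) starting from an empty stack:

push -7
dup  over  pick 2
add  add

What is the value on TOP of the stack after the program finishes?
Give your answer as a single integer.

After 'push -7': [-7]
After 'dup': [-7, -7]
After 'over': [-7, -7, -7]
After 'pick 2': [-7, -7, -7, -7]
After 'add': [-7, -7, -14]
After 'add': [-7, -21]

Answer: -21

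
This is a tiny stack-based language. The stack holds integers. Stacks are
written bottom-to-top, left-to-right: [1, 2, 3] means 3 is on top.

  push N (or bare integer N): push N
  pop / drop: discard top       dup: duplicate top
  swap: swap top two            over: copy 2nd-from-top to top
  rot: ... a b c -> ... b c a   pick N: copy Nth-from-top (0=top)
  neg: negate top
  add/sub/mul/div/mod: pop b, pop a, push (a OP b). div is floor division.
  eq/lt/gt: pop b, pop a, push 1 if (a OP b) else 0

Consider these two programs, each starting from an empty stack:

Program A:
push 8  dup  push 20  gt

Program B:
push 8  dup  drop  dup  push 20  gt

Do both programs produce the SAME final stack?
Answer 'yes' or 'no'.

Answer: yes

Derivation:
Program A trace:
  After 'push 8': [8]
  After 'dup': [8, 8]
  After 'push 20': [8, 8, 20]
  After 'gt': [8, 0]
Program A final stack: [8, 0]

Program B trace:
  After 'push 8': [8]
  After 'dup': [8, 8]
  After 'drop': [8]
  After 'dup': [8, 8]
  After 'push 20': [8, 8, 20]
  After 'gt': [8, 0]
Program B final stack: [8, 0]
Same: yes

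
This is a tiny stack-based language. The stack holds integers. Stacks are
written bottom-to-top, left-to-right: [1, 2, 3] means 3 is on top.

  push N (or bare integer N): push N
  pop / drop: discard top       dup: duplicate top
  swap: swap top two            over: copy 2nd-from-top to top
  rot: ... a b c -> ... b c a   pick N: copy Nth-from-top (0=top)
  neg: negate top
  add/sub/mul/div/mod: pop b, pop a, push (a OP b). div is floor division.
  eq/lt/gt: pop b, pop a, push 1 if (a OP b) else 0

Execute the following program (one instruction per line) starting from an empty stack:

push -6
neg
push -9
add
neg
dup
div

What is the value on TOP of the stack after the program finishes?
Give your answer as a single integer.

After 'push -6': [-6]
After 'neg': [6]
After 'push -9': [6, -9]
After 'add': [-3]
After 'neg': [3]
After 'dup': [3, 3]
After 'div': [1]

Answer: 1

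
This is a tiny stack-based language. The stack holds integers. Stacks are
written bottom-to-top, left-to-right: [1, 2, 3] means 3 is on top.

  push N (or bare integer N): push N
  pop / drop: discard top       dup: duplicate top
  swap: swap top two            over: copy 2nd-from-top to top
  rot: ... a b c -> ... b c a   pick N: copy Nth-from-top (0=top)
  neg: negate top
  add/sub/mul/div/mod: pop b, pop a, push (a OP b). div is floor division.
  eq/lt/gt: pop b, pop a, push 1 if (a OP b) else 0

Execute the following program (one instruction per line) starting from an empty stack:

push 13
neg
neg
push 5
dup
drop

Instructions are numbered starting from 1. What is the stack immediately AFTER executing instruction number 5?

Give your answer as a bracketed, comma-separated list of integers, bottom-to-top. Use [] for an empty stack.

Step 1 ('push 13'): [13]
Step 2 ('neg'): [-13]
Step 3 ('neg'): [13]
Step 4 ('push 5'): [13, 5]
Step 5 ('dup'): [13, 5, 5]

Answer: [13, 5, 5]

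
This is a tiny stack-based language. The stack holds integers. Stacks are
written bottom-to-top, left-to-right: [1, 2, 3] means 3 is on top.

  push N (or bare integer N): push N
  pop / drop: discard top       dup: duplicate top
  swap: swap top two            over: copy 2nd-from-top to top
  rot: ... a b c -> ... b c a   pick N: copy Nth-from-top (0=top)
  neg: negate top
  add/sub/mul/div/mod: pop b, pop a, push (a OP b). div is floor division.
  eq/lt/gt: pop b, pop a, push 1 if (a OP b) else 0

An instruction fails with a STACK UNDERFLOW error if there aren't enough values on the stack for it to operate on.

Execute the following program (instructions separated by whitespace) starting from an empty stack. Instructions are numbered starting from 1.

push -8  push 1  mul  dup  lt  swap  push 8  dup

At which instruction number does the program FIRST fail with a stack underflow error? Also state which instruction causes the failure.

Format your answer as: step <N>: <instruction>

Answer: step 6: swap

Derivation:
Step 1 ('push -8'): stack = [-8], depth = 1
Step 2 ('push 1'): stack = [-8, 1], depth = 2
Step 3 ('mul'): stack = [-8], depth = 1
Step 4 ('dup'): stack = [-8, -8], depth = 2
Step 5 ('lt'): stack = [0], depth = 1
Step 6 ('swap'): needs 2 value(s) but depth is 1 — STACK UNDERFLOW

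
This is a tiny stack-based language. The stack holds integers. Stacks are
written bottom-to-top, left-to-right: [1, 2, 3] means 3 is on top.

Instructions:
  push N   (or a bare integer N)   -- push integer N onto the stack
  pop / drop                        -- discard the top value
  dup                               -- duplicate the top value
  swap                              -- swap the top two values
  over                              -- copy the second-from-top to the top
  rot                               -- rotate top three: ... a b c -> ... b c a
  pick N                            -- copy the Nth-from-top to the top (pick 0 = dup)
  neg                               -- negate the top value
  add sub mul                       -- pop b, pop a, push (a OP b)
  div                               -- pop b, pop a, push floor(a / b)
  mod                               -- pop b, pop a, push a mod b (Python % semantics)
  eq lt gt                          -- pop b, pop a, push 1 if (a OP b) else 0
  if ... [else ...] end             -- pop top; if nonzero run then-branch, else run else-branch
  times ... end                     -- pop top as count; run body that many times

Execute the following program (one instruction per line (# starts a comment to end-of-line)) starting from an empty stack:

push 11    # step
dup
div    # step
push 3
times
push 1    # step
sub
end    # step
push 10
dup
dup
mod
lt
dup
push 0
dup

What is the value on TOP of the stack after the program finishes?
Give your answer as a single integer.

After 'push 11': [11]
After 'dup': [11, 11]
After 'div': [1]
After 'push 3': [1, 3]
After 'times': [1]
After 'push 1': [1, 1]
After 'sub': [0]
After 'push 1': [0, 1]
After 'sub': [-1]
After 'push 1': [-1, 1]
After 'sub': [-2]
After 'push 10': [-2, 10]
After 'dup': [-2, 10, 10]
After 'dup': [-2, 10, 10, 10]
After 'mod': [-2, 10, 0]
After 'lt': [-2, 0]
After 'dup': [-2, 0, 0]
After 'push 0': [-2, 0, 0, 0]
After 'dup': [-2, 0, 0, 0, 0]

Answer: 0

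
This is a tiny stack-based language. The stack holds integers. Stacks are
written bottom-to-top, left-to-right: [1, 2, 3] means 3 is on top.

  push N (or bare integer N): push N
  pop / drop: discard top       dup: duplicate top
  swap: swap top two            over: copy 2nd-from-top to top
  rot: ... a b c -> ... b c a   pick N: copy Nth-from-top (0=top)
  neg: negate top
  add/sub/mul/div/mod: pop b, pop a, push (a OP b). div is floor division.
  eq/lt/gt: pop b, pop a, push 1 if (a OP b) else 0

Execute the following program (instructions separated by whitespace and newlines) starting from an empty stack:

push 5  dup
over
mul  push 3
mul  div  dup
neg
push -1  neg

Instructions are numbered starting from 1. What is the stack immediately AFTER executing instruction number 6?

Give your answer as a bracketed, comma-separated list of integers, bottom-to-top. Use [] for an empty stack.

Step 1 ('push 5'): [5]
Step 2 ('dup'): [5, 5]
Step 3 ('over'): [5, 5, 5]
Step 4 ('mul'): [5, 25]
Step 5 ('push 3'): [5, 25, 3]
Step 6 ('mul'): [5, 75]

Answer: [5, 75]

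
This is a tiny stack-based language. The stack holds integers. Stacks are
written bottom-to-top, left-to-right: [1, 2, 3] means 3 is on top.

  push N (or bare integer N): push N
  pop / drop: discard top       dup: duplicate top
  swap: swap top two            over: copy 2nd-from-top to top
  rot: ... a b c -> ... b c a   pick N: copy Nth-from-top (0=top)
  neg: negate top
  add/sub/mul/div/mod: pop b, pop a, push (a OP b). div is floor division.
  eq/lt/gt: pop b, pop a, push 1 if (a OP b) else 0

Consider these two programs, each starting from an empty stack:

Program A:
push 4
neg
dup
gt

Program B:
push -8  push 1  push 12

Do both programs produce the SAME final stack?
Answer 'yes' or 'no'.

Program A trace:
  After 'push 4': [4]
  After 'neg': [-4]
  After 'dup': [-4, -4]
  After 'gt': [0]
Program A final stack: [0]

Program B trace:
  After 'push -8': [-8]
  After 'push 1': [-8, 1]
  After 'push 12': [-8, 1, 12]
Program B final stack: [-8, 1, 12]
Same: no

Answer: no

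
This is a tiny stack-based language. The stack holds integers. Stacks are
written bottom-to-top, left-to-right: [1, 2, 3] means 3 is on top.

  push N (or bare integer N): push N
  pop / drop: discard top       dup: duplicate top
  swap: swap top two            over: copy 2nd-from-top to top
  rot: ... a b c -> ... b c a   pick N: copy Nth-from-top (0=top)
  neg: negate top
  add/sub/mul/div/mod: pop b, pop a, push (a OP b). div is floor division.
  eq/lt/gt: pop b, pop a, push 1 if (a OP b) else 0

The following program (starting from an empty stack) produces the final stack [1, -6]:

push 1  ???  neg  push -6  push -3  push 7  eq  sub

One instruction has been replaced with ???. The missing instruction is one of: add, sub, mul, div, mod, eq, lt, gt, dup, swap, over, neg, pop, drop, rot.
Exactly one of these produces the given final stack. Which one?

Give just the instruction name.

Answer: neg

Derivation:
Stack before ???: [1]
Stack after ???:  [-1]
The instruction that transforms [1] -> [-1] is: neg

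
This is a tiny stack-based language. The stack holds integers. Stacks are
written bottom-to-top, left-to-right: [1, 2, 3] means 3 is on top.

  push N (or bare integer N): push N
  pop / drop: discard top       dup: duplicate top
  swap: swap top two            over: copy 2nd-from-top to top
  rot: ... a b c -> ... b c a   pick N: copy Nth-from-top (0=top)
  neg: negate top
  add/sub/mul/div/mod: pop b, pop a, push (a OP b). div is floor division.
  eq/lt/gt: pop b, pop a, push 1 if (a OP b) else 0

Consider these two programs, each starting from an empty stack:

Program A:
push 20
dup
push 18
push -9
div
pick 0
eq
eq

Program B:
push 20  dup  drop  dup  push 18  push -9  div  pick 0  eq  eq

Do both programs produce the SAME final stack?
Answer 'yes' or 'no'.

Answer: yes

Derivation:
Program A trace:
  After 'push 20': [20]
  After 'dup': [20, 20]
  After 'push 18': [20, 20, 18]
  After 'push -9': [20, 20, 18, -9]
  After 'div': [20, 20, -2]
  After 'pick 0': [20, 20, -2, -2]
  After 'eq': [20, 20, 1]
  After 'eq': [20, 0]
Program A final stack: [20, 0]

Program B trace:
  After 'push 20': [20]
  After 'dup': [20, 20]
  After 'drop': [20]
  After 'dup': [20, 20]
  After 'push 18': [20, 20, 18]
  After 'push -9': [20, 20, 18, -9]
  After 'div': [20, 20, -2]
  After 'pick 0': [20, 20, -2, -2]
  After 'eq': [20, 20, 1]
  After 'eq': [20, 0]
Program B final stack: [20, 0]
Same: yes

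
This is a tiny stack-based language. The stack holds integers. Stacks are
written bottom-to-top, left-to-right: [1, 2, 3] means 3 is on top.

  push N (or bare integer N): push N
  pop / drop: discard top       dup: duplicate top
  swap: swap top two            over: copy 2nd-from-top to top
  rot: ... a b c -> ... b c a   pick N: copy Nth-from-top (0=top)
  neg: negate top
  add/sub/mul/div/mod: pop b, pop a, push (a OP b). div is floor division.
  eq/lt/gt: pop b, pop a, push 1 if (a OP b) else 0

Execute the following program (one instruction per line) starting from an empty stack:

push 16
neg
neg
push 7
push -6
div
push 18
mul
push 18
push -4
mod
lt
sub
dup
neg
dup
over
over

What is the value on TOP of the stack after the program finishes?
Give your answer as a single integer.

Answer: -15

Derivation:
After 'push 16': [16]
After 'neg': [-16]
After 'neg': [16]
After 'push 7': [16, 7]
After 'push -6': [16, 7, -6]
After 'div': [16, -2]
After 'push 18': [16, -2, 18]
After 'mul': [16, -36]
After 'push 18': [16, -36, 18]
After 'push -4': [16, -36, 18, -4]
After 'mod': [16, -36, -2]
After 'lt': [16, 1]
After 'sub': [15]
After 'dup': [15, 15]
After 'neg': [15, -15]
After 'dup': [15, -15, -15]
After 'over': [15, -15, -15, -15]
After 'over': [15, -15, -15, -15, -15]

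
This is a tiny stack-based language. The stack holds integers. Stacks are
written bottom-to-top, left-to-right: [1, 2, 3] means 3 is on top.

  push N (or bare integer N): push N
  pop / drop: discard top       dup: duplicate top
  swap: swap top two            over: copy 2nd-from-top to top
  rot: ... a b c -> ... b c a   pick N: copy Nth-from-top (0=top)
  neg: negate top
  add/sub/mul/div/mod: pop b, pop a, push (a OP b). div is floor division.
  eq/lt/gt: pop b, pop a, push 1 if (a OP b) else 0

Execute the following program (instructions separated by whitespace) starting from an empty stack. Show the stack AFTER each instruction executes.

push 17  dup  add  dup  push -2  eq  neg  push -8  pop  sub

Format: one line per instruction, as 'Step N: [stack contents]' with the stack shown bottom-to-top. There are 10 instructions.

Step 1: [17]
Step 2: [17, 17]
Step 3: [34]
Step 4: [34, 34]
Step 5: [34, 34, -2]
Step 6: [34, 0]
Step 7: [34, 0]
Step 8: [34, 0, -8]
Step 9: [34, 0]
Step 10: [34]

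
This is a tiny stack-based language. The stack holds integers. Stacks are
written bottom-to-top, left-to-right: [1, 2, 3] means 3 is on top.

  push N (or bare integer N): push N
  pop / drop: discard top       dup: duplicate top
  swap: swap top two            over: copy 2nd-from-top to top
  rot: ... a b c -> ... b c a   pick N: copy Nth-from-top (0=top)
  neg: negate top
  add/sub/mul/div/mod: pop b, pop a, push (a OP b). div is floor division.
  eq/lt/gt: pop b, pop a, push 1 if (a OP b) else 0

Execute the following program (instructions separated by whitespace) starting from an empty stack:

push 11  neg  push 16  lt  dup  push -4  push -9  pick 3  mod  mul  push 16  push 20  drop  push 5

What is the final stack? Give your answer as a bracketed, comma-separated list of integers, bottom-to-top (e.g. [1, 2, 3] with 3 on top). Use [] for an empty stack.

After 'push 11': [11]
After 'neg': [-11]
After 'push 16': [-11, 16]
After 'lt': [1]
After 'dup': [1, 1]
After 'push -4': [1, 1, -4]
After 'push -9': [1, 1, -4, -9]
After 'pick 3': [1, 1, -4, -9, 1]
After 'mod': [1, 1, -4, 0]
After 'mul': [1, 1, 0]
After 'push 16': [1, 1, 0, 16]
After 'push 20': [1, 1, 0, 16, 20]
After 'drop': [1, 1, 0, 16]
After 'push 5': [1, 1, 0, 16, 5]

Answer: [1, 1, 0, 16, 5]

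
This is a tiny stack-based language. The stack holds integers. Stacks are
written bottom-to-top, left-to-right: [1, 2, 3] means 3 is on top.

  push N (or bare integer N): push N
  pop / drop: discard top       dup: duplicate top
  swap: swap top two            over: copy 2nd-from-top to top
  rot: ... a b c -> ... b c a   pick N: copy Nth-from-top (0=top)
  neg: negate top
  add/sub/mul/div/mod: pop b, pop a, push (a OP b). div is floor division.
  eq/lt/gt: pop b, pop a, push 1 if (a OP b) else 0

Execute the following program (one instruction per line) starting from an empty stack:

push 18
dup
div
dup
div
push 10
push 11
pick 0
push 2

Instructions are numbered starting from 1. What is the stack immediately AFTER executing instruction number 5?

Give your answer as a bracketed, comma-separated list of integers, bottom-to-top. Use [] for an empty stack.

Step 1 ('push 18'): [18]
Step 2 ('dup'): [18, 18]
Step 3 ('div'): [1]
Step 4 ('dup'): [1, 1]
Step 5 ('div'): [1]

Answer: [1]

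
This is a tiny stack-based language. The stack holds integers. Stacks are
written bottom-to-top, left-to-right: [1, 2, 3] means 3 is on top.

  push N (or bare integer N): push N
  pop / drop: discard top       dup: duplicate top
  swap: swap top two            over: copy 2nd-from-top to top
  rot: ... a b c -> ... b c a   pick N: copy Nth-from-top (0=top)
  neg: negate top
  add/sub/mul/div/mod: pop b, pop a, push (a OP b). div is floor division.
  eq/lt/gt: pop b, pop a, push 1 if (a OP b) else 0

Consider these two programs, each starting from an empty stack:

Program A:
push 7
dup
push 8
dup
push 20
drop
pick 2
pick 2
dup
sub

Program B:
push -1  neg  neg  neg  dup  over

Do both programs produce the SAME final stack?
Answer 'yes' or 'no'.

Answer: no

Derivation:
Program A trace:
  After 'push 7': [7]
  After 'dup': [7, 7]
  After 'push 8': [7, 7, 8]
  After 'dup': [7, 7, 8, 8]
  After 'push 20': [7, 7, 8, 8, 20]
  After 'drop': [7, 7, 8, 8]
  After 'pick 2': [7, 7, 8, 8, 7]
  After 'pick 2': [7, 7, 8, 8, 7, 8]
  After 'dup': [7, 7, 8, 8, 7, 8, 8]
  After 'sub': [7, 7, 8, 8, 7, 0]
Program A final stack: [7, 7, 8, 8, 7, 0]

Program B trace:
  After 'push -1': [-1]
  After 'neg': [1]
  After 'neg': [-1]
  After 'neg': [1]
  After 'dup': [1, 1]
  After 'over': [1, 1, 1]
Program B final stack: [1, 1, 1]
Same: no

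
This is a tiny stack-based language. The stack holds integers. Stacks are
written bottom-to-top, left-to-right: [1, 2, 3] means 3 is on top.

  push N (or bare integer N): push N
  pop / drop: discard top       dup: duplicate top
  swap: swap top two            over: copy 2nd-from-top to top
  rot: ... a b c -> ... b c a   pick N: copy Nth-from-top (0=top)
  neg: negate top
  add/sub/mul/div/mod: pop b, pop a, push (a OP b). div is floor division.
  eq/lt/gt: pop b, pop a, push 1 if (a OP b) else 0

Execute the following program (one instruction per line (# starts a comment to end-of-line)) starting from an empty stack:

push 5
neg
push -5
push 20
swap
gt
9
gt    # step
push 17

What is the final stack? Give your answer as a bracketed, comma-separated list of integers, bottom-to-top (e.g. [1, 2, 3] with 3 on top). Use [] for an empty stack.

Answer: [-5, 0, 17]

Derivation:
After 'push 5': [5]
After 'neg': [-5]
After 'push -5': [-5, -5]
After 'push 20': [-5, -5, 20]
After 'swap': [-5, 20, -5]
After 'gt': [-5, 1]
After 'push 9': [-5, 1, 9]
After 'gt': [-5, 0]
After 'push 17': [-5, 0, 17]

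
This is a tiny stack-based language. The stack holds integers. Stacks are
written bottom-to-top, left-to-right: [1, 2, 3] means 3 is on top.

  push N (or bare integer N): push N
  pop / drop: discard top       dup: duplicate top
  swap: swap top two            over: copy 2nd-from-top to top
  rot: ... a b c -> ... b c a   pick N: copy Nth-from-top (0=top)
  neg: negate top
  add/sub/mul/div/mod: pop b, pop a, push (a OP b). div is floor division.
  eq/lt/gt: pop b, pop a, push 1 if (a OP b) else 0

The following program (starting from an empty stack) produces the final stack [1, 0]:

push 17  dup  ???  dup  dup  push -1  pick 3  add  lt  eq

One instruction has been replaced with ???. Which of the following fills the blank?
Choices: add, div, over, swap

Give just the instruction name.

Answer: div

Derivation:
Stack before ???: [17, 17]
Stack after ???:  [1]
Checking each choice:
  add: produces [34, 0]
  div: MATCH
  over: produces [17, 17, 17, 0]
  swap: produces [17, 17, 0]


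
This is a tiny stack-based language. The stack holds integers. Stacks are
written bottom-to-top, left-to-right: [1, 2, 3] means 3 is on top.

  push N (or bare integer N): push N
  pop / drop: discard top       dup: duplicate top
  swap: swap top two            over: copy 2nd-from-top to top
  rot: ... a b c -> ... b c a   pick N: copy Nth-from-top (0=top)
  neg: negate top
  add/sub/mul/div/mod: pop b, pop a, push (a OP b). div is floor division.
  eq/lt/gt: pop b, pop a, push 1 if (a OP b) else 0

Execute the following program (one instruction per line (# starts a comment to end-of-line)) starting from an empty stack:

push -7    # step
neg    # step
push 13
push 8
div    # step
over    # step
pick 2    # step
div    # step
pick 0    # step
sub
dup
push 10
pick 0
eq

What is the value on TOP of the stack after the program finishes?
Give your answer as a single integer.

After 'push -7': [-7]
After 'neg': [7]
After 'push 13': [7, 13]
After 'push 8': [7, 13, 8]
After 'div': [7, 1]
After 'over': [7, 1, 7]
After 'pick 2': [7, 1, 7, 7]
After 'div': [7, 1, 1]
After 'pick 0': [7, 1, 1, 1]
After 'sub': [7, 1, 0]
After 'dup': [7, 1, 0, 0]
After 'push 10': [7, 1, 0, 0, 10]
After 'pick 0': [7, 1, 0, 0, 10, 10]
After 'eq': [7, 1, 0, 0, 1]

Answer: 1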